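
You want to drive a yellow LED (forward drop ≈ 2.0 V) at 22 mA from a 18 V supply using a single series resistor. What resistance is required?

The resistor drops V_S − V_D = 18 − 2.0 = 16 V at 22 mA.
R = 16 V / 22 mA = 0.727 kΩ.

R ≈ 0.73 kΩ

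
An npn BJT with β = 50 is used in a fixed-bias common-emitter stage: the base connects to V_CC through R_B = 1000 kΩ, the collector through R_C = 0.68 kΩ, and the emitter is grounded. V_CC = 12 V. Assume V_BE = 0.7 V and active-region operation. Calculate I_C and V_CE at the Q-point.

Base loop: V_CC = I_B·R_B + V_BE, so I_B = (12 − 0.7)/1000 kΩ = 0.0113 mA.
In the active region I_C = β·I_B = 50 × 0.0113 = 0.565 mA.
Collector loop: V_CE = V_CC − I_C·R_C = 12 − 0.565×0.68 = 11.6 V.
Since V_CE = 11.6 V > V_CE(sat) ≈ 0.2 V, the transistor is in the active region as assumed.

I_C ≈ 0.57 mA, V_CE ≈ 12 V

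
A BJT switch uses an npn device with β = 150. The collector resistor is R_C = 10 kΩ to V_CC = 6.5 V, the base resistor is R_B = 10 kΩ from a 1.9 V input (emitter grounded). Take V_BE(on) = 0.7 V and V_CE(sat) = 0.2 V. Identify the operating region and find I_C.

Assume active: I_B = (1.9 − 0.7)/10 = 0.12 mA, giving I_C = β·I_B = 18 mA.
But then V_CE = 6.5 − 18×10 = -174 V < V_CE(sat) = 0.2 V — impossible in the active region.
So the transistor is saturated. With V_CE = 0.2 V, I_C = (V_CC − 0.2)/R_C = 6.3/10 = 0.63 mA.
Check: β·I_B = 18 mA > I_C = 0.63 mA, confirming saturation.

saturation; I_C ≈ 0.63 mA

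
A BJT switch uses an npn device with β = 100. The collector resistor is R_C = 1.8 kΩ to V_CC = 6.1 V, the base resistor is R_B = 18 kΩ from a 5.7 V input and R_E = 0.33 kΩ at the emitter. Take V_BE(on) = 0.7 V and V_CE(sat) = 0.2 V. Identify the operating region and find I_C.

saturation; I_C ≈ 2.7 mA

Assume active: I_B = (5.7 − 0.7)/(18 + 101×0.33) = 0.0974 mA, I_C = β·I_B = 9.74 mA.
Then V_CE = 6.1 − 9.74×1.8 − 9.84×0.33 = -14.7 V < 0.2 V — the active assumption fails.
Re-solve with V_CE = 0.2 V. KCL at the emitter: V_E/R_E = (V_BB−0.7−V_E)/R_B + (V_CC−0.2−V_E)/R_C, giving V_E = 0.976 V.
I_C = (V_CC − 0.2 − V_E)/R_C = (5.9 − 0.976)/1.8 = 2.74 mA.
Check: I_B = (5 − 0.976)/18 = 0.224 mA, and β·I_B = 22.4 mA > I_C, confirming saturation.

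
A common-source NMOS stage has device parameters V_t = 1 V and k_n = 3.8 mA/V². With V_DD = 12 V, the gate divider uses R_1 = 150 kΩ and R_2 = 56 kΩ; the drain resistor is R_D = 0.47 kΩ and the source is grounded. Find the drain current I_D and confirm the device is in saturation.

I_D ≈ 9.7 mA

V_G = V_DD·R_2/(R_1+R_2) = 12×56/206 = 3.26 V. With the source grounded, V_GS = V_G = 3.26 V.
Assume saturation: I_D = (k_n/2)(V_GS − V_t)² = (3.8/2)×(3.26 − 1)² = 1.9×2.26² = 9.72 mA.
V_DS = V_DD − I_D·R_D = 12 − 9.72×0.47 = 7.43 V.
Saturation requires V_DS ≥ V_GS − V_t = 2.26 V; 7.43 ≥ 2.26 ✓.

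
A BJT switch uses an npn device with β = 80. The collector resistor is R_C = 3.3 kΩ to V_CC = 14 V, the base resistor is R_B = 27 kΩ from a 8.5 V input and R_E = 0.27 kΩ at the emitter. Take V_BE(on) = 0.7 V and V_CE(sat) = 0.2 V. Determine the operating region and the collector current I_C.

Assume active: I_B = (8.5 − 0.7)/(27 + 81×0.27) = 0.16 mA, I_C = β·I_B = 12.8 mA.
Then V_CE = 14 − 12.8×3.3 − 12.9×0.27 = -31.6 V < 0.2 V — the active assumption fails.
Re-solve with V_CE = 0.2 V. KCL at the emitter: V_E/R_E = (V_BB−0.7−V_E)/R_B + (V_CC−0.2−V_E)/R_C, giving V_E = 1.11 V.
I_C = (V_CC − 0.2 − V_E)/R_C = (13.8 − 1.11)/3.3 = 3.85 mA.
Check: I_B = (7.8 − 1.11)/27 = 0.248 mA, and β·I_B = 19.8 mA > I_C, confirming saturation.

saturation; I_C ≈ 3.8 mA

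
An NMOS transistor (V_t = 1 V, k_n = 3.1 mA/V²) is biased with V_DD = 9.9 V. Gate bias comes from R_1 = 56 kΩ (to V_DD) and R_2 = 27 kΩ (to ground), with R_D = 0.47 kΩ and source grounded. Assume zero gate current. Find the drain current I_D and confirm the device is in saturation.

I_D ≈ 7.6 mA

V_G = V_DD·R_2/(R_1+R_2) = 9.9×27/83 = 3.22 V. With the source grounded, V_GS = V_G = 3.22 V.
Assume saturation: I_D = (k_n/2)(V_GS − V_t)² = (3.1/2)×(3.22 − 1)² = 1.55×2.22² = 7.64 mA.
V_DS = V_DD − I_D·R_D = 9.9 − 7.64×0.47 = 6.31 V.
Saturation requires V_DS ≥ V_GS − V_t = 2.22 V; 6.31 ≥ 2.22 ✓.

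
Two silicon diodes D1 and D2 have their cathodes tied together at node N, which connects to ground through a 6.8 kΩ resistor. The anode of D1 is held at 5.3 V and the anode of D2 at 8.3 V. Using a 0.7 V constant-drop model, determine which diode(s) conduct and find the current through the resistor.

Assume both conduct. Then node N would need to be at both 5.3−0.7 = 4.6 V and 8.3−0.7 = 7.6 V, which is impossible.
Assume only D2 conducts: V_N = 8.3 − 0.7 = 7.6 V, so I_R = 7.6/6.8 = 1.12 mA.
Check D1: its anode-to-cathode voltage is 5.3 − 7.6 = -2.3 V < 0.7 V, so it is off. The assumption is consistent.

Only D2 conducts; I_R ≈ 1.1 mA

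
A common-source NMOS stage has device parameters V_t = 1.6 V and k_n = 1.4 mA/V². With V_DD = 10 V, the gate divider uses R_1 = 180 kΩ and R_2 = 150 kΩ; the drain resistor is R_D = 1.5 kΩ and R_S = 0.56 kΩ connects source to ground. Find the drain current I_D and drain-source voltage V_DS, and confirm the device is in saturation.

V_G = V_DD·R_2/(R_1+R_2) = 10×150/330 = 4.55 V.
Assume saturation: I_D = (k_n/2)(V_GS − V_t)² with V_GS = V_G − I_D·R_S = 4.55 − 0.56·I_D.
Substituting gives 0.22·I_D² − 3.31·I_D + 6.07 = 0, with roots I_D = 2.14 or 12.9 mA.
The root I_D = 12.9 mA gives V_GS = -2.7 V ≤ V_t, so take I_D = 2.14 mA.
Then V_GS = 3.35 V and V_DS = V_DD − I_D(R_D+R_S) = 10 − 2.14×2.06 = 5.59 V.
Saturation requires V_DS ≥ V_GS − V_t = 1.75 V; 5.59 ≥ 1.75 ✓.

I_D ≈ 2.1 mA, V_DS ≈ 5.6 V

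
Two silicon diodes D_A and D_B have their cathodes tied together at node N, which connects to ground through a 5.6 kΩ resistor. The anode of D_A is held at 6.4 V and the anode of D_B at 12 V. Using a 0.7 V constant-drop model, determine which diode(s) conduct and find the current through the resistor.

Assume both conduct. Then node N would need to be at both 6.4−0.7 = 5.7 V and 12−0.7 = 11.3 V, which is impossible.
Assume only D_B conducts: V_N = 12 − 0.7 = 11.3 V, so I_R = 11.3/5.6 = 2.02 mA.
Check D_A: its anode-to-cathode voltage is 6.4 − 11.3 = -4.9 V < 0.7 V, so it is off. The assumption is consistent.

Only D_B conducts; I_R ≈ 2 mA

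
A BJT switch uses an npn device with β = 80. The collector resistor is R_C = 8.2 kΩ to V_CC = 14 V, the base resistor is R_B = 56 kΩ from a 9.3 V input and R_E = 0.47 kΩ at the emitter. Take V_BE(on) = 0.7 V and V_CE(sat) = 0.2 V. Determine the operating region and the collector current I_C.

saturation; I_C ≈ 1.6 mA

Assume active: I_B = (9.3 − 0.7)/(56 + 81×0.47) = 0.0914 mA, I_C = β·I_B = 7.31 mA.
Then V_CE = 14 − 7.31×8.2 − 7.41×0.47 = -49.5 V < 0.2 V — the active assumption fails.
Re-solve with V_CE = 0.2 V. KCL at the emitter: V_E/R_E = (V_BB−0.7−V_E)/R_B + (V_CC−0.2−V_E)/R_C, giving V_E = 0.81 V.
I_C = (V_CC − 0.2 − V_E)/R_C = (13.8 − 0.81)/8.2 = 1.58 mA.
Check: I_B = (8.6 − 0.81)/56 = 0.139 mA, and β·I_B = 11.1 mA > I_C, confirming saturation.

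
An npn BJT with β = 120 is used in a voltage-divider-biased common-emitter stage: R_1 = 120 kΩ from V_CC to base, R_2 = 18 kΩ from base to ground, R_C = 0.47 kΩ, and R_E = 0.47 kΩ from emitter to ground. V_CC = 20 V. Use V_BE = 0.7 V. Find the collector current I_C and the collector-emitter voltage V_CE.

Thevenize the base divider: V_Th = V_CC·R_2/(R_1+R_2) = 20×18/138 = 2.61 V, R_Th = R_1‖R_2 = 15.7 kΩ.
Base-emitter loop: V_Th = I_B·R_Th + V_BE + (β+1)I_B·R_E, so I_B = (2.61 − 0.7) / (15.7 + 121×0.47) = 0.0263 mA.
I_C = β·I_B = 120×0.0263 = 3.16 mA, and I_E = (β+1)I_B = 3.18 mA.
V_CE = V_CC − I_C·R_C − I_E·R_E = 20 − 3.16×0.47 − 3.18×0.47 = 17 V.
V_CE = 17 V > 0.2 V confirms active-region operation.

I_C ≈ 3.2 mA, V_CE ≈ 17 V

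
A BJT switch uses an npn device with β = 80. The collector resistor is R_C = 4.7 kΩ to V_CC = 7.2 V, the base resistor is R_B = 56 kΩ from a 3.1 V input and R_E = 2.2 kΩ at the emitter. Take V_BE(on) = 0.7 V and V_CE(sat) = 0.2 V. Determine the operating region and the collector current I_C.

active; I_C ≈ 0.82 mA

Assume active. Base-emitter loop: I_B = (V_BB − V_BE)/(R_B + (β+1)R_E) = (3.1 − 0.7)/(56 + 81×2.2) = 0.0102 mA.
I_C = β·I_B = 80×0.0102 = 0.82 mA.
V_CE = V_CC − I_C·R_C − I_E·R_E = 7.2 − 0.82×4.7 − 0.83×2.2 = 1.52 V > V_CE(sat), so the active-region assumption holds.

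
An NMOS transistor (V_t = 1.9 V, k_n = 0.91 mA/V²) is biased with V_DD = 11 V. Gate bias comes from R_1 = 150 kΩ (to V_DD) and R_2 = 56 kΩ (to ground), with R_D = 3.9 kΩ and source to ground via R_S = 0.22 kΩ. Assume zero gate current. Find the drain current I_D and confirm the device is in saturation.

V_G = V_DD·R_2/(R_1+R_2) = 11×56/206 = 2.99 V.
Assume saturation: I_D = (k_n/2)(V_GS − V_t)² with V_GS = V_G − I_D·R_S = 2.99 − 0.22·I_D.
Substituting gives 0.022·I_D² − 1.22·I_D + 0.541 = 0, with roots I_D = 0.448 or 54.9 mA.
The root I_D = 54.9 mA gives V_GS = -9.08 V ≤ V_t, so take I_D = 0.448 mA.
Then V_GS = 2.89 V and V_DS = V_DD − I_D(R_D+R_S) = 11 − 0.448×4.12 = 9.16 V.
Saturation requires V_DS ≥ V_GS − V_t = 0.992 V; 9.16 ≥ 0.992 ✓.

I_D ≈ 0.45 mA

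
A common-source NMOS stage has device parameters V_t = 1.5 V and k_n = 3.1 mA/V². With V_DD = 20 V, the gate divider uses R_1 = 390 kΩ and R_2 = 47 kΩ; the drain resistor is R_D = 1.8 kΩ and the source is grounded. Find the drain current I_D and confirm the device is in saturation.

V_G = V_DD·R_2/(R_1+R_2) = 20×47/437 = 2.15 V. With the source grounded, V_GS = V_G = 2.15 V.
Assume saturation: I_D = (k_n/2)(V_GS − V_t)² = (3.1/2)×(2.15 − 1.5)² = 1.55×0.651² = 0.657 mA.
V_DS = V_DD − I_D·R_D = 20 − 0.657×1.8 = 18.8 V.
Saturation requires V_DS ≥ V_GS − V_t = 0.651 V; 18.8 ≥ 0.651 ✓.

I_D ≈ 0.66 mA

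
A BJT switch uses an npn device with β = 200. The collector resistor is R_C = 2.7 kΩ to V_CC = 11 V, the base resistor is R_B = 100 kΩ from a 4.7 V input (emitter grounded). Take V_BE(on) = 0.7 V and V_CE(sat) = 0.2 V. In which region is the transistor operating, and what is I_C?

saturation; I_C ≈ 4 mA

Assume active: I_B = (4.7 − 0.7)/100 = 0.04 mA, giving I_C = β·I_B = 8 mA.
But then V_CE = 11 − 8×2.7 = -10.6 V < V_CE(sat) = 0.2 V — impossible in the active region.
So the transistor is saturated. With V_CE = 0.2 V, I_C = (V_CC − 0.2)/R_C = 10.8/2.7 = 4 mA.
Check: β·I_B = 8 mA > I_C = 4 mA, confirming saturation.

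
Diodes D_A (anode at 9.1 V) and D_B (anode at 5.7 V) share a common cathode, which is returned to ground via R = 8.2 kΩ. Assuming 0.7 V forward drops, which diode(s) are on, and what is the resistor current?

Assume both conduct. Then node N would need to be at both 9.1−0.7 = 8.4 V and 5.7−0.7 = 5 V, which is impossible.
Assume only D_A conducts: V_N = 9.1 − 0.7 = 8.4 V, so I_R = 8.4/8.2 = 1.02 mA.
Check D_B: its anode-to-cathode voltage is 5.7 − 8.4 = -2.7 V < 0.7 V, so it is off. The assumption is consistent.

Only D_A conducts; I_R ≈ 1 mA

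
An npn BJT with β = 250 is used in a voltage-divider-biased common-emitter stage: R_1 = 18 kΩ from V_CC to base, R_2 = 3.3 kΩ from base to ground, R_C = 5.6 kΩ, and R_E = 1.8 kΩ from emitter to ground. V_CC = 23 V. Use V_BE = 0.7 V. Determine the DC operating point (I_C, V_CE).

I_C ≈ 1.6 mA, V_CE ≈ 11 V

Thevenize the base divider: V_Th = V_CC·R_2/(R_1+R_2) = 23×3.3/21.3 = 3.56 V, R_Th = R_1‖R_2 = 2.79 kΩ.
Base-emitter loop: V_Th = I_B·R_Th + V_BE + (β+1)I_B·R_E, so I_B = (3.56 − 0.7) / (2.79 + 251×1.8) = 0.0063 mA.
I_C = β·I_B = 250×0.0063 = 1.57 mA, and I_E = (β+1)I_B = 1.58 mA.
V_CE = V_CC − I_C·R_C − I_E·R_E = 23 − 1.57×5.6 − 1.58×1.8 = 11.3 V.
V_CE = 11.3 V > 0.2 V confirms active-region operation.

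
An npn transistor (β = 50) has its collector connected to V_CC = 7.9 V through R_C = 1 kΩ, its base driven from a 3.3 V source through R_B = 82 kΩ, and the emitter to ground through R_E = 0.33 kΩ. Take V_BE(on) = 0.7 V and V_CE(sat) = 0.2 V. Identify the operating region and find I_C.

active; I_C ≈ 1.3 mA

Assume active. Base-emitter loop: I_B = (V_BB − V_BE)/(R_B + (β+1)R_E) = (3.3 − 0.7)/(82 + 51×0.33) = 0.0263 mA.
I_C = β·I_B = 50×0.0263 = 1.32 mA.
V_CE = V_CC − I_C·R_C − I_E·R_E = 7.9 − 1.32×1 − 1.34×0.33 = 6.14 V > V_CE(sat), so the active-region assumption holds.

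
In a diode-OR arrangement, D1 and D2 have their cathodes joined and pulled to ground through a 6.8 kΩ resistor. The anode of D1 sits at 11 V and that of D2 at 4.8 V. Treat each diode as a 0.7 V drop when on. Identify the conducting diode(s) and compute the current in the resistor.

Assume both conduct. Then node N would need to be at both 11−0.7 = 10.3 V and 4.8−0.7 = 4.1 V, which is impossible.
Assume only D1 conducts: V_N = 11 − 0.7 = 10.3 V, so I_R = 10.3/6.8 = 1.51 mA.
Check D2: its anode-to-cathode voltage is 4.8 − 10.3 = -5.5 V < 0.7 V, so it is off. The assumption is consistent.

Only D1 conducts; I_R ≈ 1.5 mA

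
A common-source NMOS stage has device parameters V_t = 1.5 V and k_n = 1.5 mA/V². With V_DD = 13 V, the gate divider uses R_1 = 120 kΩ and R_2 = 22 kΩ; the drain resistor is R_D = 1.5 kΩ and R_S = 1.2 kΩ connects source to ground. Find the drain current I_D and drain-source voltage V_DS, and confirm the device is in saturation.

I_D ≈ 0.11 mA, V_DS ≈ 13 V

V_G = V_DD·R_2/(R_1+R_2) = 13×22/142 = 2.01 V.
Assume saturation: I_D = (k_n/2)(V_GS − V_t)² with V_GS = V_G − I_D·R_S = 2.01 − 1.2·I_D.
Substituting gives 1.08·I_D² − 1.93·I_D + 0.198 = 0, with roots I_D = 0.11 or 1.67 mA.
The root I_D = 1.67 mA gives V_GS = 0.00644 V ≤ V_t, so take I_D = 0.11 mA.
Then V_GS = 1.88 V and V_DS = V_DD − I_D(R_D+R_S) = 13 − 0.11×2.7 = 12.7 V.
Saturation requires V_DS ≥ V_GS − V_t = 0.382 V; 12.7 ≥ 0.382 ✓.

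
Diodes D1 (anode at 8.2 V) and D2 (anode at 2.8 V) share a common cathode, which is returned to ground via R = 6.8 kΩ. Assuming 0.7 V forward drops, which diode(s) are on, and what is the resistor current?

Only D1 conducts; I_R ≈ 1.1 mA

Assume both conduct. Then node N would need to be at both 8.2−0.7 = 7.5 V and 2.8−0.7 = 2.1 V, which is impossible.
Assume only D1 conducts: V_N = 8.2 − 0.7 = 7.5 V, so I_R = 7.5/6.8 = 1.1 mA.
Check D2: its anode-to-cathode voltage is 2.8 − 7.5 = -4.7 V < 0.7 V, so it is off. The assumption is consistent.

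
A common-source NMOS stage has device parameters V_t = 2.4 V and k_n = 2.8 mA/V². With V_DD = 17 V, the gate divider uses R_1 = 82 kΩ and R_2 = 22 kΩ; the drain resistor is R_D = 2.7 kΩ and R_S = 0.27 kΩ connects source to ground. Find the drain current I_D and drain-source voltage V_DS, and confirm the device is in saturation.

V_G = V_DD·R_2/(R_1+R_2) = 17×22/104 = 3.6 V.
Assume saturation: I_D = (k_n/2)(V_GS − V_t)² with V_GS = V_G − I_D·R_S = 3.6 − 0.27·I_D.
Substituting gives 0.102·I_D² − 1.9·I_D + 2 = 0, with roots I_D = 1.12 or 17.5 mA.
The root I_D = 17.5 mA gives V_GS = -1.14 V ≤ V_t, so take I_D = 1.12 mA.
Then V_GS = 3.29 V and V_DS = V_DD − I_D(R_D+R_S) = 17 − 1.12×2.97 = 13.7 V.
Saturation requires V_DS ≥ V_GS − V_t = 0.894 V; 13.7 ≥ 0.894 ✓.

I_D ≈ 1.1 mA, V_DS ≈ 14 V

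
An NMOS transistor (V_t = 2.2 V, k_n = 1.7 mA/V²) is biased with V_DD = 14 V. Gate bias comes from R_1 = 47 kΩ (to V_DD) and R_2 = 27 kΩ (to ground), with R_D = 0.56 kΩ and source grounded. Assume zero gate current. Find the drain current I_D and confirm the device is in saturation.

I_D ≈ 7.2 mA

V_G = V_DD·R_2/(R_1+R_2) = 14×27/74 = 5.11 V. With the source grounded, V_GS = V_G = 5.11 V.
Assume saturation: I_D = (k_n/2)(V_GS − V_t)² = (1.7/2)×(5.11 − 2.2)² = 0.85×2.91² = 7.19 mA.
V_DS = V_DD − I_D·R_D = 14 − 7.19×0.56 = 9.97 V.
Saturation requires V_DS ≥ V_GS − V_t = 2.91 V; 9.97 ≥ 2.91 ✓.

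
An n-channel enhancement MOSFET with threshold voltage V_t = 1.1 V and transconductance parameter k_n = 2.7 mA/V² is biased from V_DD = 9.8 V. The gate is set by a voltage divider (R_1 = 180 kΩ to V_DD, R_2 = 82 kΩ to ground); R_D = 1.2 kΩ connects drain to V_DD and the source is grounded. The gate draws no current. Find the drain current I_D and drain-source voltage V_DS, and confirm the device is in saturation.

V_G = V_DD·R_2/(R_1+R_2) = 9.8×82/262 = 3.07 V. With the source grounded, V_GS = V_G = 3.07 V.
Assume saturation: I_D = (k_n/2)(V_GS − V_t)² = (2.7/2)×(3.07 − 1.1)² = 1.35×1.97² = 5.22 mA.
V_DS = V_DD − I_D·R_D = 9.8 − 5.22×1.2 = 3.53 V.
Saturation requires V_DS ≥ V_GS − V_t = 1.97 V; 3.53 ≥ 1.97 ✓.

I_D ≈ 5.2 mA, V_DS ≈ 3.5 V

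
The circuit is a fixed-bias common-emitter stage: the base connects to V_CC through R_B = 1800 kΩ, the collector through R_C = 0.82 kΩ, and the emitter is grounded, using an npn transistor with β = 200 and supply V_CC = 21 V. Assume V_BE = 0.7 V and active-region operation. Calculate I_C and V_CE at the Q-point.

Base loop: V_CC = I_B·R_B + V_BE, so I_B = (21 − 0.7)/1800 kΩ = 0.0113 mA.
In the active region I_C = β·I_B = 200 × 0.0113 = 2.26 mA.
Collector loop: V_CE = V_CC − I_C·R_C = 21 − 2.26×0.82 = 19.2 V.
Since V_CE = 19.2 V > V_CE(sat) ≈ 0.2 V, the transistor is in the active region as assumed.

I_C ≈ 2.3 mA, V_CE ≈ 19 V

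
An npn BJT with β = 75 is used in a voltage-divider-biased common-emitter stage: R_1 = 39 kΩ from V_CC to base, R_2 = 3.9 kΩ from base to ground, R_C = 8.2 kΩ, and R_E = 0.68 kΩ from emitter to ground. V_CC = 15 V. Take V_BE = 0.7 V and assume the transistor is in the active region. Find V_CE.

Thevenize the base divider: V_Th = V_CC·R_2/(R_1+R_2) = 15×3.9/42.9 = 1.36 V, R_Th = R_1‖R_2 = 3.55 kΩ.
Base-emitter loop: V_Th = I_B·R_Th + V_BE + (β+1)I_B·R_E, so I_B = (1.36 − 0.7) / (3.55 + 76×0.68) = 0.012 mA.
I_C = β·I_B = 75×0.012 = 0.901 mA, and I_E = (β+1)I_B = 0.913 mA.
V_CE = V_CC − I_C·R_C − I_E·R_E = 15 − 0.901×8.2 − 0.913×0.68 = 6.99 V.
V_CE = 6.99 V > 0.2 V confirms active-region operation.

V_CE ≈ 7 V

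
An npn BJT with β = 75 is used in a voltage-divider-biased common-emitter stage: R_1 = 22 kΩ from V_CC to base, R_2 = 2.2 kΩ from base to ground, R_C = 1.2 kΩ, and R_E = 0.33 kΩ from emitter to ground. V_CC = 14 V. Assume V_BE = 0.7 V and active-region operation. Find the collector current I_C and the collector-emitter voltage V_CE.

Thevenize the base divider: V_Th = V_CC·R_2/(R_1+R_2) = 14×2.2/24.2 = 1.27 V, R_Th = R_1‖R_2 = 2 kΩ.
Base-emitter loop: V_Th = I_B·R_Th + V_BE + (β+1)I_B·R_E, so I_B = (1.27 − 0.7) / (2 + 76×0.33) = 0.0211 mA.
I_C = β·I_B = 75×0.0211 = 1.59 mA, and I_E = (β+1)I_B = 1.61 mA.
V_CE = V_CC − I_C·R_C − I_E·R_E = 14 − 1.59×1.2 − 1.61×0.33 = 11.6 V.
V_CE = 11.6 V > 0.2 V confirms active-region operation.

I_C ≈ 1.6 mA, V_CE ≈ 12 V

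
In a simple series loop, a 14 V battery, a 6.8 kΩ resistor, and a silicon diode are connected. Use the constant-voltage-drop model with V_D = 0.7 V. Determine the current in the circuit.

I ≈ 2 mA

KVL around the loop: 14 = V_D + I·R = 0.7 + I × 6.8 kΩ.
So I = (14 − 0.7) / 6.8 kΩ = 13.3 / 6.8 = 1.96 mA.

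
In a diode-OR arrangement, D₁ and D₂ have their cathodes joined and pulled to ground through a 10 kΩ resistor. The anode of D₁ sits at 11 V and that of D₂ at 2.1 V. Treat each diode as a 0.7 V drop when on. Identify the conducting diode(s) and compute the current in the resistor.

Assume both conduct. Then node N would need to be at both 11−0.7 = 10.3 V and 2.1−0.7 = 1.4 V, which is impossible.
Assume only D₁ conducts: V_N = 11 − 0.7 = 10.3 V, so I_R = 10.3/10 = 1.03 mA.
Check D₂: its anode-to-cathode voltage is 2.1 − 10.3 = -8.2 V < 0.7 V, so it is off. The assumption is consistent.

Only D₁ conducts; I_R ≈ 1 mA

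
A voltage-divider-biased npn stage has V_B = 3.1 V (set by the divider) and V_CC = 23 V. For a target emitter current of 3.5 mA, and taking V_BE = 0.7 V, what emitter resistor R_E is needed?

V_E = V_B − V_BE = 3.1 − 0.7 = 2.4 V.
R_E = V_E / I_E = 2.4 / 3.5 = 0.686 kΩ.

R_E ≈ 0.69 kΩ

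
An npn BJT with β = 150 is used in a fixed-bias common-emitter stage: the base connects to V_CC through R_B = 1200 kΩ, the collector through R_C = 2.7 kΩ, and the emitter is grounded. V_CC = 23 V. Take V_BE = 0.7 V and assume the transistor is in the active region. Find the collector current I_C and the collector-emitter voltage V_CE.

Base loop: V_CC = I_B·R_B + V_BE, so I_B = (23 − 0.7)/1200 kΩ = 0.0186 mA.
In the active region I_C = β·I_B = 150 × 0.0186 = 2.79 mA.
Collector loop: V_CE = V_CC − I_C·R_C = 23 − 2.79×2.7 = 15.5 V.
Since V_CE = 15.5 V > V_CE(sat) ≈ 0.2 V, the transistor is in the active region as assumed.

I_C ≈ 2.8 mA, V_CE ≈ 15 V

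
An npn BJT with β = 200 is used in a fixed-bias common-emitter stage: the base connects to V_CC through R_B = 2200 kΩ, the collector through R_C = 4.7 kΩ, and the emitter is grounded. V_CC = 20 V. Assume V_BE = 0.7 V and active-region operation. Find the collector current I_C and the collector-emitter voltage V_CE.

Base loop: V_CC = I_B·R_B + V_BE, so I_B = (20 − 0.7)/2200 kΩ = 0.00877 mA.
In the active region I_C = β·I_B = 200 × 0.00877 = 1.75 mA.
Collector loop: V_CE = V_CC − I_C·R_C = 20 − 1.75×4.7 = 11.8 V.
Since V_CE = 11.8 V > V_CE(sat) ≈ 0.2 V, the transistor is in the active region as assumed.

I_C ≈ 1.8 mA, V_CE ≈ 12 V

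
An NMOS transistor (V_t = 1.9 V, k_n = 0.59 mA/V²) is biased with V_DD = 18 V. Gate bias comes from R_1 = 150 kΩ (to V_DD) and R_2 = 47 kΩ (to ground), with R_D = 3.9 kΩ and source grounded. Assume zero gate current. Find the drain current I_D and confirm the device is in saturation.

V_G = V_DD·R_2/(R_1+R_2) = 18×47/197 = 4.29 V. With the source grounded, V_GS = V_G = 4.29 V.
Assume saturation: I_D = (k_n/2)(V_GS − V_t)² = (0.59/2)×(4.29 − 1.9)² = 0.295×2.39² = 1.69 mA.
V_DS = V_DD − I_D·R_D = 18 − 1.69×3.9 = 11.4 V.
Saturation requires V_DS ≥ V_GS − V_t = 2.39 V; 11.4 ≥ 2.39 ✓.

I_D ≈ 1.7 mA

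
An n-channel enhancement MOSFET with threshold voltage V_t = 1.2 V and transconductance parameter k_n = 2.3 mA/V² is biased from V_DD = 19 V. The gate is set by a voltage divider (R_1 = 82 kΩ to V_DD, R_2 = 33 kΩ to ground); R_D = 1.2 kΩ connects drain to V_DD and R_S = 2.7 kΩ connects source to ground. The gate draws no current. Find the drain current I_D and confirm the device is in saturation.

I_D ≈ 1.2 mA

V_G = V_DD·R_2/(R_1+R_2) = 19×33/115 = 5.45 V.
Assume saturation: I_D = (k_n/2)(V_GS − V_t)² with V_GS = V_G − I_D·R_S = 5.45 − 2.7·I_D.
Substituting gives 8.38·I_D² − 27.4·I_D + 20.8 = 0, with roots I_D = 1.2 or 2.07 mA.
The root I_D = 2.07 mA gives V_GS = -0.142 V ≤ V_t, so take I_D = 1.2 mA.
Then V_GS = 2.22 V and V_DS = V_DD − I_D(R_D+R_S) = 19 − 1.2×3.9 = 14.3 V.
Saturation requires V_DS ≥ V_GS − V_t = 1.02 V; 14.3 ≥ 1.02 ✓.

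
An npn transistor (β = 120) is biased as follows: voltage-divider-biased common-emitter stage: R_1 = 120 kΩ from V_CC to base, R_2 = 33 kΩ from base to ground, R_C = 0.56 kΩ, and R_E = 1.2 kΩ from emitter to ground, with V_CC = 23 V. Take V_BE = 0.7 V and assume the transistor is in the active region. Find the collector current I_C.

I_C ≈ 3 mA

Thevenize the base divider: V_Th = V_CC·R_2/(R_1+R_2) = 23×33/153 = 4.96 V, R_Th = R_1‖R_2 = 25.9 kΩ.
Base-emitter loop: V_Th = I_B·R_Th + V_BE + (β+1)I_B·R_E, so I_B = (4.96 − 0.7) / (25.9 + 121×1.2) = 0.0249 mA.
I_C = β·I_B = 120×0.0249 = 2.99 mA, and I_E = (β+1)I_B = 3.01 mA.
V_CE = V_CC − I_C·R_C − I_E·R_E = 23 − 2.99×0.56 − 3.01×1.2 = 17.7 V.
V_CE = 17.7 V > 0.2 V confirms active-region operation.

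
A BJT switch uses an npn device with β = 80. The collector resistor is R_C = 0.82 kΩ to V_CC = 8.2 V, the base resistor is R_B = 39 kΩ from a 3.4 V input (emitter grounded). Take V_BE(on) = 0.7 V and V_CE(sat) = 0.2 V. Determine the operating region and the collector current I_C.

active; I_C ≈ 5.5 mA

Assume active. Base-emitter loop: I_B = (V_BB − V_BE)/R_B = (3.4 − 0.7)/39 = 0.0692 mA.
I_C = β·I_B = 80×0.0692 = 5.54 mA.
V_CE = V_CC − I_C·R_C = 8.2 − 5.54×0.82 = 3.66 V > V_CE(sat), so the active-region assumption holds.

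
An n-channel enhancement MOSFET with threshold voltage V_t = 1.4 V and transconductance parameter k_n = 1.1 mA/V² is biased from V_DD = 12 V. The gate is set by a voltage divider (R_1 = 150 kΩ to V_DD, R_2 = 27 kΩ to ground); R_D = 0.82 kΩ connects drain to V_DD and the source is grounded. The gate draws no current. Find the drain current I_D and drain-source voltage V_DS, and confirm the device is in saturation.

I_D ≈ 0.1 mA, V_DS ≈ 12 V

V_G = V_DD·R_2/(R_1+R_2) = 12×27/177 = 1.83 V. With the source grounded, V_GS = V_G = 1.83 V.
Assume saturation: I_D = (k_n/2)(V_GS − V_t)² = (1.1/2)×(1.83 − 1.4)² = 0.55×0.431² = 0.102 mA.
V_DS = V_DD − I_D·R_D = 12 − 0.102×0.82 = 11.9 V.
Saturation requires V_DS ≥ V_GS − V_t = 0.431 V; 11.9 ≥ 0.431 ✓.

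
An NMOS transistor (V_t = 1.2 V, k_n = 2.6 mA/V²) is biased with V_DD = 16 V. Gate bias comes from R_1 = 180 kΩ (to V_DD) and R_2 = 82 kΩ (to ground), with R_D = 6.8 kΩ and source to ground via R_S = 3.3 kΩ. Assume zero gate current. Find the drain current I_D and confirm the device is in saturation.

I_D ≈ 0.9 mA

V_G = V_DD·R_2/(R_1+R_2) = 16×82/262 = 5.01 V.
Assume saturation: I_D = (k_n/2)(V_GS − V_t)² with V_GS = V_G − I_D·R_S = 5.01 − 3.3·I_D.
Substituting gives 14.2·I_D² − 33.7·I_D + 18.8 = 0, with roots I_D = 0.901 or 1.48 mA.
The root I_D = 1.48 mA gives V_GS = 0.134 V ≤ V_t, so take I_D = 0.901 mA.
Then V_GS = 2.03 V and V_DS = V_DD − I_D(R_D+R_S) = 16 − 0.901×10.1 = 6.9 V.
Saturation requires V_DS ≥ V_GS − V_t = 0.833 V; 6.9 ≥ 0.833 ✓.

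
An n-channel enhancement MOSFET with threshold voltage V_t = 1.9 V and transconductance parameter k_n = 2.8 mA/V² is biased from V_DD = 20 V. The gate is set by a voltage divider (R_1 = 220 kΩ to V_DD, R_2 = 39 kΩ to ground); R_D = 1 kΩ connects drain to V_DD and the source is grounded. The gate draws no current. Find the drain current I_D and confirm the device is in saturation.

V_G = V_DD·R_2/(R_1+R_2) = 20×39/259 = 3.01 V. With the source grounded, V_GS = V_G = 3.01 V.
Assume saturation: I_D = (k_n/2)(V_GS − V_t)² = (2.8/2)×(3.01 − 1.9)² = 1.4×1.11² = 1.73 mA.
V_DS = V_DD − I_D·R_D = 20 − 1.73×1 = 18.3 V.
Saturation requires V_DS ≥ V_GS − V_t = 1.11 V; 18.3 ≥ 1.11 ✓.

I_D ≈ 1.7 mA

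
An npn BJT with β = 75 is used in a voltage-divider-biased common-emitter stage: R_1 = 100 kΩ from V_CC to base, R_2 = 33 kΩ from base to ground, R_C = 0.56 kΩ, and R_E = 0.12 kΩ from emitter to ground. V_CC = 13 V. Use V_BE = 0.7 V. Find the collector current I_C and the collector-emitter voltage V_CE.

I_C ≈ 5.6 mA, V_CE ≈ 9.2 V

Thevenize the base divider: V_Th = V_CC·R_2/(R_1+R_2) = 13×33/133 = 3.23 V, R_Th = R_1‖R_2 = 24.8 kΩ.
Base-emitter loop: V_Th = I_B·R_Th + V_BE + (β+1)I_B·R_E, so I_B = (3.23 − 0.7) / (24.8 + 76×0.12) = 0.0744 mA.
I_C = β·I_B = 75×0.0744 = 5.58 mA, and I_E = (β+1)I_B = 5.66 mA.
V_CE = V_CC − I_C·R_C − I_E·R_E = 13 − 5.58×0.56 − 5.66×0.12 = 9.2 V.
V_CE = 9.2 V > 0.2 V confirms active-region operation.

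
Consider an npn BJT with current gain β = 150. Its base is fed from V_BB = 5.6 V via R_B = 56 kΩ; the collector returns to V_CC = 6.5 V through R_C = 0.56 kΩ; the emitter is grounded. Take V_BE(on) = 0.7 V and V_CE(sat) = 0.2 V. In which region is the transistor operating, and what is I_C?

Assume active: I_B = (5.6 − 0.7)/56 = 0.0875 mA, giving I_C = β·I_B = 13.1 mA.
But then V_CE = 6.5 − 13.1×0.56 = -0.85 V < V_CE(sat) = 0.2 V — impossible in the active region.
So the transistor is saturated. With V_CE = 0.2 V, I_C = (V_CC − 0.2)/R_C = 6.3/0.56 = 11.2 mA.
Check: β·I_B = 13.1 mA > I_C = 11.2 mA, confirming saturation.

saturation; I_C ≈ 11 mA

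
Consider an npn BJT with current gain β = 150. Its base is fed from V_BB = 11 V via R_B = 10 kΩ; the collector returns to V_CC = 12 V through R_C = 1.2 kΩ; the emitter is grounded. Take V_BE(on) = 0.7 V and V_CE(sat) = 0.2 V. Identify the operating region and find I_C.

Assume active: I_B = (11 − 0.7)/10 = 1.03 mA, giving I_C = β·I_B = 154 mA.
But then V_CE = 12 − 154×1.2 = -173 V < V_CE(sat) = 0.2 V — impossible in the active region.
So the transistor is saturated. With V_CE = 0.2 V, I_C = (V_CC − 0.2)/R_C = 11.8/1.2 = 9.83 mA.
Check: β·I_B = 154 mA > I_C = 9.83 mA, confirming saturation.

saturation; I_C ≈ 9.8 mA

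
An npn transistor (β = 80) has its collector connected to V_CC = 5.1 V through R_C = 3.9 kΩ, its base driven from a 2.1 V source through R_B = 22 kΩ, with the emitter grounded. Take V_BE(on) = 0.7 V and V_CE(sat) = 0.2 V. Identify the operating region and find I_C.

saturation; I_C ≈ 1.3 mA

Assume active: I_B = (2.1 − 0.7)/22 = 0.0636 mA, giving I_C = β·I_B = 5.09 mA.
But then V_CE = 5.1 − 5.09×3.9 = -14.8 V < V_CE(sat) = 0.2 V — impossible in the active region.
So the transistor is saturated. With V_CE = 0.2 V, I_C = (V_CC − 0.2)/R_C = 4.9/3.9 = 1.26 mA.
Check: β·I_B = 5.09 mA > I_C = 1.26 mA, confirming saturation.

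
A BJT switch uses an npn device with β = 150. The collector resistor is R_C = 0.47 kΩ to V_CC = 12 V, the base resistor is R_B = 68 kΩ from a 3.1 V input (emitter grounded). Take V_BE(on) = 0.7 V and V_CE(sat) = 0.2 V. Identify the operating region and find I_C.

active; I_C ≈ 5.3 mA

Assume active. Base-emitter loop: I_B = (V_BB − V_BE)/R_B = (3.1 − 0.7)/68 = 0.0353 mA.
I_C = β·I_B = 150×0.0353 = 5.29 mA.
V_CE = V_CC − I_C·R_C = 12 − 5.29×0.47 = 9.51 V > V_CE(sat), so the active-region assumption holds.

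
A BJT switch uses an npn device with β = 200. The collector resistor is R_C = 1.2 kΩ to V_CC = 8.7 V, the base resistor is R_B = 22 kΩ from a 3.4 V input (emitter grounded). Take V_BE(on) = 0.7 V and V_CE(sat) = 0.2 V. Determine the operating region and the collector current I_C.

Assume active: I_B = (3.4 − 0.7)/22 = 0.123 mA, giving I_C = β·I_B = 24.5 mA.
But then V_CE = 8.7 − 24.5×1.2 = -20.8 V < V_CE(sat) = 0.2 V — impossible in the active region.
So the transistor is saturated. With V_CE = 0.2 V, I_C = (V_CC − 0.2)/R_C = 8.5/1.2 = 7.08 mA.
Check: β·I_B = 24.5 mA > I_C = 7.08 mA, confirming saturation.

saturation; I_C ≈ 7.1 mA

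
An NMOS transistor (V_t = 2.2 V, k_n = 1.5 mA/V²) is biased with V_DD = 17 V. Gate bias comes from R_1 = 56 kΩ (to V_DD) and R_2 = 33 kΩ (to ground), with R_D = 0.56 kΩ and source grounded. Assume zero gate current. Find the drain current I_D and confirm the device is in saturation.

I_D ≈ 13 mA

V_G = V_DD·R_2/(R_1+R_2) = 17×33/89 = 6.3 V. With the source grounded, V_GS = V_G = 6.3 V.
Assume saturation: I_D = (k_n/2)(V_GS − V_t)² = (1.5/2)×(6.3 − 2.2)² = 0.75×4.1² = 12.6 mA.
V_DS = V_DD − I_D·R_D = 17 − 12.6×0.56 = 9.93 V.
Saturation requires V_DS ≥ V_GS − V_t = 4.1 V; 9.93 ≥ 4.1 ✓.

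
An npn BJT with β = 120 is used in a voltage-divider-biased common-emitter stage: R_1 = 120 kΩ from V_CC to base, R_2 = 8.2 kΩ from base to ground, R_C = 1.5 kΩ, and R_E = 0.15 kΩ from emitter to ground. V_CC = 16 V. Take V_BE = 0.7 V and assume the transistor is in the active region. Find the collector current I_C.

I_C ≈ 1.5 mA

Thevenize the base divider: V_Th = V_CC·R_2/(R_1+R_2) = 16×8.2/128 = 1.02 V, R_Th = R_1‖R_2 = 7.68 kΩ.
Base-emitter loop: V_Th = I_B·R_Th + V_BE + (β+1)I_B·R_E, so I_B = (1.02 − 0.7) / (7.68 + 121×0.15) = 0.0125 mA.
I_C = β·I_B = 120×0.0125 = 1.5 mA, and I_E = (β+1)I_B = 1.52 mA.
V_CE = V_CC − I_C·R_C − I_E·R_E = 16 − 1.5×1.5 − 1.52×0.15 = 13.5 V.
V_CE = 13.5 V > 0.2 V confirms active-region operation.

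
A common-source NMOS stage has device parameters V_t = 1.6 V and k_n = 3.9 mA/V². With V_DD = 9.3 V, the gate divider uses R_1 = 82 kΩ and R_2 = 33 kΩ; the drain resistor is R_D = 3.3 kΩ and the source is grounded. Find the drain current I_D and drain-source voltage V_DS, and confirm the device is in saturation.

I_D ≈ 2.2 mA, V_DS ≈ 2 V

V_G = V_DD·R_2/(R_1+R_2) = 9.3×33/115 = 2.67 V. With the source grounded, V_GS = V_G = 2.67 V.
Assume saturation: I_D = (k_n/2)(V_GS − V_t)² = (3.9/2)×(2.67 − 1.6)² = 1.95×1.07² = 2.23 mA.
V_DS = V_DD − I_D·R_D = 9.3 − 2.23×3.3 = 1.95 V.
Saturation requires V_DS ≥ V_GS − V_t = 1.07 V; 1.95 ≥ 1.07 ✓.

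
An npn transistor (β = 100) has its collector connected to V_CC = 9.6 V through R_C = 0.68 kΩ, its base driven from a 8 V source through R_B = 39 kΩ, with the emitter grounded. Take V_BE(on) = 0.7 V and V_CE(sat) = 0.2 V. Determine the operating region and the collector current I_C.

saturation; I_C ≈ 14 mA

Assume active: I_B = (8 − 0.7)/39 = 0.187 mA, giving I_C = β·I_B = 18.7 mA.
But then V_CE = 9.6 − 18.7×0.68 = -3.13 V < V_CE(sat) = 0.2 V — impossible in the active region.
So the transistor is saturated. With V_CE = 0.2 V, I_C = (V_CC − 0.2)/R_C = 9.4/0.68 = 13.8 mA.
Check: β·I_B = 18.7 mA > I_C = 13.8 mA, confirming saturation.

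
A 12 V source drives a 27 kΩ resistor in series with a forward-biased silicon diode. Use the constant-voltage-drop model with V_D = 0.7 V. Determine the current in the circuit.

I ≈ 0.42 mA

KVL around the loop: 12 = V_D + I·R = 0.7 + I × 27 kΩ.
So I = (12 − 0.7) / 27 kΩ = 11.3 / 27 = 0.419 mA.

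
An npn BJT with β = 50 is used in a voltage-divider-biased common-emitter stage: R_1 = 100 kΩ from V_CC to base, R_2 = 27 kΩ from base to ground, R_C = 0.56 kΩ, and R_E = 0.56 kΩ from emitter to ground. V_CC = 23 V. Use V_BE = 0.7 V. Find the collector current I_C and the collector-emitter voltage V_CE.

Thevenize the base divider: V_Th = V_CC·R_2/(R_1+R_2) = 23×27/127 = 4.89 V, R_Th = R_1‖R_2 = 21.3 kΩ.
Base-emitter loop: V_Th = I_B·R_Th + V_BE + (β+1)I_B·R_E, so I_B = (4.89 − 0.7) / (21.3 + 51×0.56) = 0.0841 mA.
I_C = β·I_B = 50×0.0841 = 4.2 mA, and I_E = (β+1)I_B = 4.29 mA.
V_CE = V_CC − I_C·R_C − I_E·R_E = 23 − 4.2×0.56 − 4.29×0.56 = 18.2 V.
V_CE = 18.2 V > 0.2 V confirms active-region operation.

I_C ≈ 4.2 mA, V_CE ≈ 18 V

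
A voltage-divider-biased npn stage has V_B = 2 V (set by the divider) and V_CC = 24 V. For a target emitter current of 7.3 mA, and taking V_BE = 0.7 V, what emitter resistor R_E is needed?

V_E = V_B − V_BE = 2 − 0.7 = 1.3 V.
R_E = V_E / I_E = 1.3 / 7.3 = 0.178 kΩ.

R_E ≈ 0.18 kΩ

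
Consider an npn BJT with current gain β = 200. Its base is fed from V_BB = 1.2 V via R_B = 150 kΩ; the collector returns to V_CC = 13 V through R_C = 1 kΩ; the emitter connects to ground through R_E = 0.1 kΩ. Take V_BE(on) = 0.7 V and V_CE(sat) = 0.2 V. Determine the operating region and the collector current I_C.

Assume active. Base-emitter loop: I_B = (V_BB − V_BE)/(R_B + (β+1)R_E) = (1.2 − 0.7)/(150 + 201×0.1) = 0.00294 mA.
I_C = β·I_B = 200×0.00294 = 0.588 mA.
V_CE = V_CC − I_C·R_C − I_E·R_E = 13 − 0.588×1 − 0.591×0.1 = 12.4 V > V_CE(sat), so the active-region assumption holds.

active; I_C ≈ 0.59 mA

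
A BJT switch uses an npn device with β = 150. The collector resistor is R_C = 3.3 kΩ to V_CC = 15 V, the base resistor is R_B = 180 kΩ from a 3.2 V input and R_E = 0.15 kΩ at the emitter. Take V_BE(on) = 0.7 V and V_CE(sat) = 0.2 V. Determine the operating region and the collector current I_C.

active; I_C ≈ 1.9 mA

Assume active. Base-emitter loop: I_B = (V_BB − V_BE)/(R_B + (β+1)R_E) = (3.2 − 0.7)/(180 + 151×0.15) = 0.0123 mA.
I_C = β·I_B = 150×0.0123 = 1.85 mA.
V_CE = V_CC − I_C·R_C − I_E·R_E = 15 − 1.85×3.3 − 1.86×0.15 = 8.61 V > V_CE(sat), so the active-region assumption holds.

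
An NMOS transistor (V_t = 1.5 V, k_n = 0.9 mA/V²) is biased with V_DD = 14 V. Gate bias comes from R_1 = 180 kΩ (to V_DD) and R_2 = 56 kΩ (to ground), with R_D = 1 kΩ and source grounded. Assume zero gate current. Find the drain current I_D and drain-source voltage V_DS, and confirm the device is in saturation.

I_D ≈ 1.5 mA, V_DS ≈ 13 V

V_G = V_DD·R_2/(R_1+R_2) = 14×56/236 = 3.32 V. With the source grounded, V_GS = V_G = 3.32 V.
Assume saturation: I_D = (k_n/2)(V_GS − V_t)² = (0.9/2)×(3.32 − 1.5)² = 0.45×1.82² = 1.49 mA.
V_DS = V_DD − I_D·R_D = 14 − 1.49×1 = 12.5 V.
Saturation requires V_DS ≥ V_GS − V_t = 1.82 V; 12.5 ≥ 1.82 ✓.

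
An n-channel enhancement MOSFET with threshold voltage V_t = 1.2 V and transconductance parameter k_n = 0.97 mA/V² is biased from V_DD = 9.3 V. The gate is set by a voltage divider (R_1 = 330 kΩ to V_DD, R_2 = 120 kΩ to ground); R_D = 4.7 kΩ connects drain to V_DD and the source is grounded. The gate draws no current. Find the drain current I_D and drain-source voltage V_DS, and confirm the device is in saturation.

I_D ≈ 0.79 mA, V_DS ≈ 5.6 V

V_G = V_DD·R_2/(R_1+R_2) = 9.3×120/450 = 2.48 V. With the source grounded, V_GS = V_G = 2.48 V.
Assume saturation: I_D = (k_n/2)(V_GS − V_t)² = (0.97/2)×(2.48 − 1.2)² = 0.485×1.28² = 0.795 mA.
V_DS = V_DD − I_D·R_D = 9.3 − 0.795×4.7 = 5.57 V.
Saturation requires V_DS ≥ V_GS − V_t = 1.28 V; 5.57 ≥ 1.28 ✓.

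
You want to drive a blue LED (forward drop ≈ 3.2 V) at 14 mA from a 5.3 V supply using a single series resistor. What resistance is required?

R ≈ 0.15 kΩ

The resistor drops V_S − V_D = 5.3 − 3.2 = 2.1 V at 14 mA.
R = 2.1 V / 14 mA = 0.15 kΩ.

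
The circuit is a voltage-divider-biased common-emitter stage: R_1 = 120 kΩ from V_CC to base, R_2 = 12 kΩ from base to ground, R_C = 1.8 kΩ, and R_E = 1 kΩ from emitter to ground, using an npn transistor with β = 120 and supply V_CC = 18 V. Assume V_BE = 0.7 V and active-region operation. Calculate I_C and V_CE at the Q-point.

Thevenize the base divider: V_Th = V_CC·R_2/(R_1+R_2) = 18×12/132 = 1.64 V, R_Th = R_1‖R_2 = 10.9 kΩ.
Base-emitter loop: V_Th = I_B·R_Th + V_BE + (β+1)I_B·R_E, so I_B = (1.64 − 0.7) / (10.9 + 121×1) = 0.0071 mA.
I_C = β·I_B = 120×0.0071 = 0.852 mA, and I_E = (β+1)I_B = 0.859 mA.
V_CE = V_CC − I_C·R_C − I_E·R_E = 18 − 0.852×1.8 − 0.859×1 = 15.6 V.
V_CE = 15.6 V > 0.2 V confirms active-region operation.

I_C ≈ 0.85 mA, V_CE ≈ 16 V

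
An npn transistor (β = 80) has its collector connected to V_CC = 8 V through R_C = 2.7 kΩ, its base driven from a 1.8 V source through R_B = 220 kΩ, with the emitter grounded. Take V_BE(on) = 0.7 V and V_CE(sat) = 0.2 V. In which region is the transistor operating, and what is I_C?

Assume active. Base-emitter loop: I_B = (V_BB − V_BE)/R_B = (1.8 − 0.7)/220 = 0.005 mA.
I_C = β·I_B = 80×0.005 = 0.4 mA.
V_CE = V_CC − I_C·R_C = 8 − 0.4×2.7 = 6.92 V > V_CE(sat), so the active-region assumption holds.

active; I_C ≈ 0.4 mA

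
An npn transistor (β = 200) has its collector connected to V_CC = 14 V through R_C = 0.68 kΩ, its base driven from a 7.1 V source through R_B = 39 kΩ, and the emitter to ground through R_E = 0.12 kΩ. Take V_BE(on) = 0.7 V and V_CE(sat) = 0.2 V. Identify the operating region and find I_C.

Assume active: I_B = (7.1 − 0.7)/(39 + 201×0.12) = 0.101 mA, I_C = β·I_B = 20.3 mA.
Then V_CE = 14 − 20.3×0.68 − 20.4×0.12 = -2.24 V < 0.2 V — the active assumption fails.
Re-solve with V_CE = 0.2 V. KCL at the emitter: V_E/R_E = (V_BB−0.7−V_E)/R_B + (V_CC−0.2−V_E)/R_C, giving V_E = 2.08 V.
I_C = (V_CC − 0.2 − V_E)/R_C = (13.8 − 2.08)/0.68 = 17.2 mA.
Check: I_B = (6.4 − 2.08)/39 = 0.111 mA, and β·I_B = 22.1 mA > I_C, confirming saturation.

saturation; I_C ≈ 17 mA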